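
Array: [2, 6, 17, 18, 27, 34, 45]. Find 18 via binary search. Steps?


Search for 18:
[0,6] mid=3 arr[3]=18
Total: 1 comparisons


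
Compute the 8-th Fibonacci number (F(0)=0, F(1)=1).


F(n)=F(n-1)+F(n-2)
...F(6)=8, F(7)=13, F(8)=21


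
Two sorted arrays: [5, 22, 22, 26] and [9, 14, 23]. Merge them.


Compare heads, take smaller each step.
Merged: [5, 9, 14, 22, 22, 23, 26]


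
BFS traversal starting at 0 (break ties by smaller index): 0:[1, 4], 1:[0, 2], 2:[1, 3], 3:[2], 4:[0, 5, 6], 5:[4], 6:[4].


BFS queue: start with [0]
Visit order: [0, 1, 4, 2, 5, 6, 3]


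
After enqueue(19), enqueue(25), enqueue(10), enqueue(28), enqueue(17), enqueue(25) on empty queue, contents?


enqueue(19) -> [19]
enqueue(25) -> [19, 25]
enqueue(10) -> [19, 25, 10]
enqueue(28) -> [19, 25, 10, 28]
enqueue(17) -> [19, 25, 10, 28, 17]
enqueue(25) -> [19, 25, 10, 28, 17, 25]
Final queue (front to back): [19, 25, 10, 28, 17, 25]


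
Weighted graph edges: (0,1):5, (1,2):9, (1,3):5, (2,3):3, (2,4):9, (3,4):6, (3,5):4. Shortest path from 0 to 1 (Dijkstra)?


Dijkstra from 0:
Distances: {0: 0, 1: 5, 2: 13, 3: 10, 4: 16, 5: 14}
Shortest distance to 1 = 5, path = [0, 1]


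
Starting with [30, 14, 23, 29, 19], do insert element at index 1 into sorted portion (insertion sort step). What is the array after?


After one pass: [14, 30, 23, 29, 19]


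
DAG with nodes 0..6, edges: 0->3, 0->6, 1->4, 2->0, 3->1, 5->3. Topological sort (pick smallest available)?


Kahn's algorithm, process smallest node first
Order: [2, 0, 5, 3, 1, 4, 6]


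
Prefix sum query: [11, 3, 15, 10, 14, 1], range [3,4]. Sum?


Prefix sums: [0, 11, 14, 29, 39, 53, 54]
Sum[3..4] = prefix[5] - prefix[3] = 53 - 29 = 24


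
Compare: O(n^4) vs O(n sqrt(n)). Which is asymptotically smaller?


n^1.5 grows slower than quartic
O(n sqrt(n)) is asymptotically smaller; O(n^4) grows faster


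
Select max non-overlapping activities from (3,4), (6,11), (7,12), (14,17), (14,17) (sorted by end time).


Greedy: pick earliest-ending, then skip overlaps.
Selected (3 activities): [(3, 4), (6, 11), (14, 17)]


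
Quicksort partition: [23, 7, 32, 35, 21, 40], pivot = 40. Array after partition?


Elements <= 40 go left of pivot.
Result: [23, 7, 32, 35, 21, 40], pivot at index 5


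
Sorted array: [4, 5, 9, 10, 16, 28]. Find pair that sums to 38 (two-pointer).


Two pointers: lo=0, hi=5
Found pair: (10, 28) summing to 38


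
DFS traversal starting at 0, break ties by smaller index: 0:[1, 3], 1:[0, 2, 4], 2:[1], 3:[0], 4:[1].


DFS stack-based: start with [0]
Visit order: [0, 1, 2, 4, 3]


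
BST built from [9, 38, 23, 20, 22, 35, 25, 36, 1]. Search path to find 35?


BST root = 9
Search for 35: compare at each node
Path: [9, 38, 23, 35]


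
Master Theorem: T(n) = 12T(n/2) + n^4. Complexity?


a=12, b=2, c=4. log_2(12)=3.585 < c=4. Case 3: O(n^c) = O(n^4)
Complexity: O(n^4)


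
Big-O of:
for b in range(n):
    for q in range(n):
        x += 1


Per nesting level: O(n) * O(n) = O(n^2)
Complexity: O(n^2)


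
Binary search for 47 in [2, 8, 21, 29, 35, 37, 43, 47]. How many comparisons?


Search for 47:
[0,7] mid=3 arr[3]=29
[4,7] mid=5 arr[5]=37
[6,7] mid=6 arr[6]=43
[7,7] mid=7 arr[7]=47
Total: 4 comparisons


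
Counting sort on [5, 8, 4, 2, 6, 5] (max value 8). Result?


Count array: [0, 0, 1, 0, 1, 2, 1, 0, 1]
Reconstruct: [2, 4, 5, 5, 6, 8]


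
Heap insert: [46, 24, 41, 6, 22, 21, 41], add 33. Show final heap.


Append 33: [46, 24, 41, 6, 22, 21, 41, 33]
Bubble up: swap idx 7(33) with idx 3(6); swap idx 3(33) with idx 1(24)
Result: [46, 33, 41, 24, 22, 21, 41, 6]


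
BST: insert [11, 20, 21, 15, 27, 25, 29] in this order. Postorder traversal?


Root = 11; build tree by BST insertion.
Postorder traversal: [15, 25, 29, 27, 21, 20, 11]


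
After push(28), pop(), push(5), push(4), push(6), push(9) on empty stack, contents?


push(28) -> [28]
pop() returns 28 -> []
push(5) -> [5]
push(4) -> [5, 4]
push(6) -> [5, 4, 6]
push(9) -> [5, 4, 6, 9]
Final stack (bottom to top): [5, 4, 6, 9]


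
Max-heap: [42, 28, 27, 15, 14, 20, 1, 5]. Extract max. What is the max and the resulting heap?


Max = 42
Replace root with last, heapify down
Resulting heap: [28, 15, 27, 5, 14, 20, 1]


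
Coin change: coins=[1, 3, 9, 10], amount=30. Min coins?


dp[0]=0; dp[i]=1+min(dp[i-c] for c in coins)
...dp[25]=4, dp[26]=4, dp[27]=3, dp[28]=3, dp[29]=3, dp[30]=3
Minimum coins for 30 = 3


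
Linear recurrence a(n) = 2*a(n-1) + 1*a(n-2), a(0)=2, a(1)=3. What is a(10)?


Build bottom-up:
...a(8)=1562, a(9)=3771, a(10)=2*3771+1*1562=9104


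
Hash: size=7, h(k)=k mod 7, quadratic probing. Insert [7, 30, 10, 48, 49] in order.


Insertions: 7->slot 0; 30->slot 2; 10->slot 3; 48->slot 6; 49->slot 1
Table: [7, 49, 30, 10, None, None, 48]


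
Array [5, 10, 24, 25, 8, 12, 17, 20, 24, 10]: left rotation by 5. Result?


Left rotate by 5: [12, 17, 20, 24, 10, 5, 10, 24, 25, 8]


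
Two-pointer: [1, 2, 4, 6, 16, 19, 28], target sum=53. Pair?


Two pointers: lo=0, hi=6
No pair sums to 53


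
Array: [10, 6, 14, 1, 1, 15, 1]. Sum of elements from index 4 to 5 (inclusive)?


Prefix sums: [0, 10, 16, 30, 31, 32, 47, 48]
Sum[4..5] = prefix[6] - prefix[4] = 47 - 31 = 16


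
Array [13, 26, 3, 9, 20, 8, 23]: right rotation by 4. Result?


Right rotate by 4: [9, 20, 8, 23, 13, 26, 3]


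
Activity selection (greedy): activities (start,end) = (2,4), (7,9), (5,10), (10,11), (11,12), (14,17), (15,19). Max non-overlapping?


Greedy: pick earliest-ending, then skip overlaps.
Selected (5 activities): [(2, 4), (7, 9), (10, 11), (11, 12), (14, 17)]


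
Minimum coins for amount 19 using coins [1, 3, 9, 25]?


dp[0]=0; dp[i]=1+min(dp[i-c] for c in coins)
...dp[14]=4, dp[15]=3, dp[16]=4, dp[17]=5, dp[18]=2, dp[19]=3
Minimum coins for 19 = 3


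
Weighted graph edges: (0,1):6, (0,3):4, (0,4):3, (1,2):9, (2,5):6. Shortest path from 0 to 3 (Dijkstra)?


Dijkstra from 0:
Distances: {0: 0, 1: 6, 2: 15, 3: 4, 4: 3, 5: 21}
Shortest distance to 3 = 4, path = [0, 3]


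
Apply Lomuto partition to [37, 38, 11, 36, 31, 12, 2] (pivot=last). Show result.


Elements <= 2 go left of pivot.
Result: [2, 38, 11, 36, 31, 12, 37], pivot at index 0


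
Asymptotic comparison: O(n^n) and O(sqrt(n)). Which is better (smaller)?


sublinear grows slower than n^n
O(sqrt(n)) is asymptotically smaller; O(n^n) grows faster


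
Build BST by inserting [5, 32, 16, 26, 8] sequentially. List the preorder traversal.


Root = 5; build tree by BST insertion.
Preorder traversal: [5, 32, 16, 8, 26]


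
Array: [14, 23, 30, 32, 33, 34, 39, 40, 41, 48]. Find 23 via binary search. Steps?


Search for 23:
[0,9] mid=4 arr[4]=33
[0,3] mid=1 arr[1]=23
Total: 2 comparisons


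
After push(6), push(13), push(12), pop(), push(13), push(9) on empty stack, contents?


push(6) -> [6]
push(13) -> [6, 13]
push(12) -> [6, 13, 12]
pop() returns 12 -> [6, 13]
push(13) -> [6, 13, 13]
push(9) -> [6, 13, 13, 9]
Final stack (bottom to top): [6, 13, 13, 9]


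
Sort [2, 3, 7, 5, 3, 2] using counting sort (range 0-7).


Count array: [0, 0, 2, 2, 0, 1, 0, 1]
Reconstruct: [2, 2, 3, 3, 5, 7]


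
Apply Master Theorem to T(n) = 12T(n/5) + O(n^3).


a=12, b=5, c=3. log_5(12)=1.544 < c=3. Case 3: O(n^c) = O(n^3)
Complexity: O(n^3)


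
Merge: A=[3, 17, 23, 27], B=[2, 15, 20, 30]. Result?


Compare heads, take smaller each step.
Merged: [2, 3, 15, 17, 20, 23, 27, 30]


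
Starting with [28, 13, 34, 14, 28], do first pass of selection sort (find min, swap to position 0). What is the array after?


After one pass: [13, 28, 34, 14, 28]


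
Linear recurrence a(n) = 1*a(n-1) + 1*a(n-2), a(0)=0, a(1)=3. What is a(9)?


Build bottom-up:
...a(7)=39, a(8)=63, a(9)=1*63+1*39=102


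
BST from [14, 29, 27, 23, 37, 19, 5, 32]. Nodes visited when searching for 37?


BST root = 14
Search for 37: compare at each node
Path: [14, 29, 37]


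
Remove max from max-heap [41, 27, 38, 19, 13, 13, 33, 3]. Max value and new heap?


Max = 41
Replace root with last, heapify down
Resulting heap: [38, 27, 33, 19, 13, 13, 3]


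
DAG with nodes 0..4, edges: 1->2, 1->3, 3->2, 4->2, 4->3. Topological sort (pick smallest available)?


Kahn's algorithm, process smallest node first
Order: [0, 1, 4, 3, 2]


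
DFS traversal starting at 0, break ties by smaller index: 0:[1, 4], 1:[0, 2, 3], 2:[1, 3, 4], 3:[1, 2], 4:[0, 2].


DFS stack-based: start with [0]
Visit order: [0, 1, 2, 3, 4]


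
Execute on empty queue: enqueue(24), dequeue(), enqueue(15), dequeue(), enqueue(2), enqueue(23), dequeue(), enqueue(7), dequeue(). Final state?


enqueue(24) -> [24]
dequeue() returns 24 -> []
enqueue(15) -> [15]
dequeue() returns 15 -> []
enqueue(2) -> [2]
enqueue(23) -> [2, 23]
dequeue() returns 2 -> [23]
enqueue(7) -> [23, 7]
dequeue() returns 23 -> [7]
Final queue (front to back): [7]


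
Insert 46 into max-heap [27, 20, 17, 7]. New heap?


Append 46: [27, 20, 17, 7, 46]
Bubble up: swap idx 4(46) with idx 1(20); swap idx 1(46) with idx 0(27)
Result: [46, 27, 17, 7, 20]


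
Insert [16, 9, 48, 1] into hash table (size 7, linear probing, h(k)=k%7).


Insertions: 16->slot 2; 9->slot 3; 48->slot 6; 1->slot 1
Table: [None, 1, 16, 9, None, None, 48]


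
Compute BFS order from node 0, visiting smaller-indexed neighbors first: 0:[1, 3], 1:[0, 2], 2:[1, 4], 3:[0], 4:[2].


BFS queue: start with [0]
Visit order: [0, 1, 3, 2, 4]


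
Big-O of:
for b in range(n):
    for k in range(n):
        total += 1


Per nesting level: O(n) * O(n) = O(n^2)
Complexity: O(n^2)


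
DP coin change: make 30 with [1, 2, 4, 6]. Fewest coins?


dp[0]=0; dp[i]=1+min(dp[i-c] for c in coins)
...dp[25]=5, dp[26]=5, dp[27]=6, dp[28]=5, dp[29]=6, dp[30]=5
Minimum coins for 30 = 5


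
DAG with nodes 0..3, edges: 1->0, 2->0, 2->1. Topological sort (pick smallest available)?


Kahn's algorithm, process smallest node first
Order: [2, 1, 0, 3]


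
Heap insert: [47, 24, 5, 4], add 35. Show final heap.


Append 35: [47, 24, 5, 4, 35]
Bubble up: swap idx 4(35) with idx 1(24)
Result: [47, 35, 5, 4, 24]


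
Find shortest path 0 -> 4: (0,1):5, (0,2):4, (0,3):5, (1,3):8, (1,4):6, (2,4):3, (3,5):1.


Dijkstra from 0:
Distances: {0: 0, 1: 5, 2: 4, 3: 5, 4: 7, 5: 6}
Shortest distance to 4 = 7, path = [0, 2, 4]


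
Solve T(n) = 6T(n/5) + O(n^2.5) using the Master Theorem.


a=6, b=5, c=2.5. log_5(6)=1.113 < c=2.5. Case 3: O(n^c) = O(n^2.500)
Complexity: O(n^2.500)


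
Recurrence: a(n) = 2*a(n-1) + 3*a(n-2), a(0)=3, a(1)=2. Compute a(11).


Build bottom-up:
...a(9)=24602, a(10)=73813, a(11)=2*73813+3*24602=221432


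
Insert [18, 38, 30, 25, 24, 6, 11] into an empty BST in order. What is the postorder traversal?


Root = 18; build tree by BST insertion.
Postorder traversal: [11, 6, 24, 25, 30, 38, 18]


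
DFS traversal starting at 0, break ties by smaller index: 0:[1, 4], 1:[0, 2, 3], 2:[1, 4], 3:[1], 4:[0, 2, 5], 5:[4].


DFS stack-based: start with [0]
Visit order: [0, 1, 2, 4, 5, 3]


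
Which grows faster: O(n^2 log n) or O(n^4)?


n^2 log n grows slower than quartic
O(n^2 log n) is asymptotically smaller; O(n^4) grows faster


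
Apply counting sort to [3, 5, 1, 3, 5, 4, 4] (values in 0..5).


Count array: [0, 1, 0, 2, 2, 2]
Reconstruct: [1, 3, 3, 4, 4, 5, 5]


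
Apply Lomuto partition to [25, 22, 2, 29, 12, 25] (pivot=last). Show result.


Elements <= 25 go left of pivot.
Result: [25, 22, 2, 12, 25, 29], pivot at index 4


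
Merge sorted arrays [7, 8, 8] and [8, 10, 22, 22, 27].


Compare heads, take smaller each step.
Merged: [7, 8, 8, 8, 10, 22, 22, 27]


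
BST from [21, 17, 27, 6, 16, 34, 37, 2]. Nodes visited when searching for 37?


BST root = 21
Search for 37: compare at each node
Path: [21, 27, 34, 37]


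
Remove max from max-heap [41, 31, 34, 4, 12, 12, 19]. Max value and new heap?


Max = 41
Replace root with last, heapify down
Resulting heap: [34, 31, 19, 4, 12, 12]


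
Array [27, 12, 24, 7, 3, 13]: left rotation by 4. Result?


Left rotate by 4: [3, 13, 27, 12, 24, 7]


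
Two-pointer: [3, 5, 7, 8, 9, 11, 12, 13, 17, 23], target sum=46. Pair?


Two pointers: lo=0, hi=9
No pair sums to 46


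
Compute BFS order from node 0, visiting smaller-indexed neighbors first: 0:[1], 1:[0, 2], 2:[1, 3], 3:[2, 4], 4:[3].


BFS queue: start with [0]
Visit order: [0, 1, 2, 3, 4]


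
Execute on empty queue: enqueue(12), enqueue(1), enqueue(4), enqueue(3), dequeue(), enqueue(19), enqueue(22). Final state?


enqueue(12) -> [12]
enqueue(1) -> [12, 1]
enqueue(4) -> [12, 1, 4]
enqueue(3) -> [12, 1, 4, 3]
dequeue() returns 12 -> [1, 4, 3]
enqueue(19) -> [1, 4, 3, 19]
enqueue(22) -> [1, 4, 3, 19, 22]
Final queue (front to back): [1, 4, 3, 19, 22]


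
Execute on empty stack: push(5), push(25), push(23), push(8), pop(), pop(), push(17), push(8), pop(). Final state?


push(5) -> [5]
push(25) -> [5, 25]
push(23) -> [5, 25, 23]
push(8) -> [5, 25, 23, 8]
pop() returns 8 -> [5, 25, 23]
pop() returns 23 -> [5, 25]
push(17) -> [5, 25, 17]
push(8) -> [5, 25, 17, 8]
pop() returns 8 -> [5, 25, 17]
Final stack (bottom to top): [5, 25, 17]


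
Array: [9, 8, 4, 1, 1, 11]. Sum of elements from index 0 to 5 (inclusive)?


Prefix sums: [0, 9, 17, 21, 22, 23, 34]
Sum[0..5] = prefix[6] - prefix[0] = 34 - 0 = 34


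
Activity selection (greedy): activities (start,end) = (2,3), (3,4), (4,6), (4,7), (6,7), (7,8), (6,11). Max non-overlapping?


Greedy: pick earliest-ending, then skip overlaps.
Selected (5 activities): [(2, 3), (3, 4), (4, 6), (6, 7), (7, 8)]


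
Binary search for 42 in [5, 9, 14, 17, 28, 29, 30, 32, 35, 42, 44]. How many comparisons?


Search for 42:
[0,10] mid=5 arr[5]=29
[6,10] mid=8 arr[8]=35
[9,10] mid=9 arr[9]=42
Total: 3 comparisons


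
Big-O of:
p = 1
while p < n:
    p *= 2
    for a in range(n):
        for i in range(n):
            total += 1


Per nesting level: O(log n) * O(n) * O(n) = O(n^2 log n)
Complexity: O(n^2 log n)


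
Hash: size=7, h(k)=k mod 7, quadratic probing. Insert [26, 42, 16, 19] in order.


Insertions: 26->slot 5; 42->slot 0; 16->slot 2; 19->slot 6
Table: [42, None, 16, None, None, 26, 19]


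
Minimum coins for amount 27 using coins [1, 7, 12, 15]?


dp[0]=0; dp[i]=1+min(dp[i-c] for c in coins)
...dp[22]=2, dp[23]=3, dp[24]=2, dp[25]=3, dp[26]=3, dp[27]=2
Minimum coins for 27 = 2


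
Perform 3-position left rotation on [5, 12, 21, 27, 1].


Left rotate by 3: [27, 1, 5, 12, 21]


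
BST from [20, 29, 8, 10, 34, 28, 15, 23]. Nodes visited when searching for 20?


BST root = 20
Search for 20: compare at each node
Path: [20]


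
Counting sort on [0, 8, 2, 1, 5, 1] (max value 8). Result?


Count array: [1, 2, 1, 0, 0, 1, 0, 0, 1]
Reconstruct: [0, 1, 1, 2, 5, 8]


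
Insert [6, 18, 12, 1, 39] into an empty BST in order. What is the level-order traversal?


Root = 6; build tree by BST insertion.
Level-Order traversal: [6, 1, 18, 12, 39]


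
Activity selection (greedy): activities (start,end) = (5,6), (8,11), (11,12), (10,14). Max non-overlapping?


Greedy: pick earliest-ending, then skip overlaps.
Selected (3 activities): [(5, 6), (8, 11), (11, 12)]


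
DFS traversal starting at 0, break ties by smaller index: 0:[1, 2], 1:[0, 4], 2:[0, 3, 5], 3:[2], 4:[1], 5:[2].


DFS stack-based: start with [0]
Visit order: [0, 1, 4, 2, 3, 5]


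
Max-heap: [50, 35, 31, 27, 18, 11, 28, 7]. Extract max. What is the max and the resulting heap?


Max = 50
Replace root with last, heapify down
Resulting heap: [35, 27, 31, 7, 18, 11, 28]


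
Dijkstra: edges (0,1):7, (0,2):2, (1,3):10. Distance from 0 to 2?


Dijkstra from 0:
Distances: {0: 0, 1: 7, 2: 2, 3: 17}
Shortest distance to 2 = 2, path = [0, 2]


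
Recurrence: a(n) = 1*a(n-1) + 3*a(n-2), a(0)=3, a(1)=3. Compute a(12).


Build bottom-up:
...a(10)=8049, a(11)=18480, a(12)=1*18480+3*8049=42627


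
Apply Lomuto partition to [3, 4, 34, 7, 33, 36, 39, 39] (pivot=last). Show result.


Elements <= 39 go left of pivot.
Result: [3, 4, 34, 7, 33, 36, 39, 39], pivot at index 7


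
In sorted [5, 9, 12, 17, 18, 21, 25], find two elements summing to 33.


Two pointers: lo=0, hi=6
Found pair: (12, 21) summing to 33


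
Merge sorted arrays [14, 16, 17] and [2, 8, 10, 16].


Compare heads, take smaller each step.
Merged: [2, 8, 10, 14, 16, 16, 17]


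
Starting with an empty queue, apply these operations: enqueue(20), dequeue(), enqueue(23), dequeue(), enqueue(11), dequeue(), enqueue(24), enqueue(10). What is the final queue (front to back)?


enqueue(20) -> [20]
dequeue() returns 20 -> []
enqueue(23) -> [23]
dequeue() returns 23 -> []
enqueue(11) -> [11]
dequeue() returns 11 -> []
enqueue(24) -> [24]
enqueue(10) -> [24, 10]
Final queue (front to back): [24, 10]


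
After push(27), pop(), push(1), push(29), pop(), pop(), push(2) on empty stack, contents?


push(27) -> [27]
pop() returns 27 -> []
push(1) -> [1]
push(29) -> [1, 29]
pop() returns 29 -> [1]
pop() returns 1 -> []
push(2) -> [2]
Final stack (bottom to top): [2]


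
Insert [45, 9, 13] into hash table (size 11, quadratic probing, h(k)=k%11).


Insertions: 45->slot 1; 9->slot 9; 13->slot 2
Table: [None, 45, 13, None, None, None, None, None, None, 9, None]


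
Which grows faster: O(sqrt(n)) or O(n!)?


sublinear grows slower than factorial
O(sqrt(n)) is asymptotically smaller; O(n!) grows faster


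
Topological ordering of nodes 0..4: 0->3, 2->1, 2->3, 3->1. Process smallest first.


Kahn's algorithm, process smallest node first
Order: [0, 2, 3, 1, 4]


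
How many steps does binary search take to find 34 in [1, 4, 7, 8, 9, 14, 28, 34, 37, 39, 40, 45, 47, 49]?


Search for 34:
[0,13] mid=6 arr[6]=28
[7,13] mid=10 arr[10]=40
[7,9] mid=8 arr[8]=37
[7,7] mid=7 arr[7]=34
Total: 4 comparisons


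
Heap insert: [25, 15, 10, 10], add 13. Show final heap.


Append 13: [25, 15, 10, 10, 13]
Bubble up: no swaps needed
Result: [25, 15, 10, 10, 13]


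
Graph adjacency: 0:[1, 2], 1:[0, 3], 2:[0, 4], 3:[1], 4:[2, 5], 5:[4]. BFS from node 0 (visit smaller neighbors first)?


BFS queue: start with [0]
Visit order: [0, 1, 2, 3, 4, 5]


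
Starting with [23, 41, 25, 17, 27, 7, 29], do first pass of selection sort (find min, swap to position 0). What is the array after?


After one pass: [7, 41, 25, 17, 27, 23, 29]


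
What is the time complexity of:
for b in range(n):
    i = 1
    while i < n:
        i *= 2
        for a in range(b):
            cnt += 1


Per nesting level: O(n) * O(log n) * O(n) [triangular over b] = O(n^2 log n)
Complexity: O(n^2 log n)


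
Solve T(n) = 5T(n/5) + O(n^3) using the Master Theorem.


a=5, b=5, c=3. log_5(5)=1 < c=3. Case 3: O(n^c) = O(n^3)
Complexity: O(n^3)


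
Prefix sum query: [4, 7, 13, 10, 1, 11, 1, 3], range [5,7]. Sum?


Prefix sums: [0, 4, 11, 24, 34, 35, 46, 47, 50]
Sum[5..7] = prefix[8] - prefix[5] = 50 - 35 = 15


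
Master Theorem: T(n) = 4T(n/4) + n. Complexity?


a=4, b=4, c=1. log_4(4)=1 = c=1. Case 2: O(n^c log n) = O(n log n)
Complexity: O(n log n)


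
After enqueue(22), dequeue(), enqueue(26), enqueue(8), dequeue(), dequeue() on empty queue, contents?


enqueue(22) -> [22]
dequeue() returns 22 -> []
enqueue(26) -> [26]
enqueue(8) -> [26, 8]
dequeue() returns 26 -> [8]
dequeue() returns 8 -> []
Final queue (front to back): []


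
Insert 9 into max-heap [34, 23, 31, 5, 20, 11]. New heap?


Append 9: [34, 23, 31, 5, 20, 11, 9]
Bubble up: no swaps needed
Result: [34, 23, 31, 5, 20, 11, 9]


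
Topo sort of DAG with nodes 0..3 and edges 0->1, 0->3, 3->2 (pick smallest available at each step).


Kahn's algorithm, process smallest node first
Order: [0, 1, 3, 2]


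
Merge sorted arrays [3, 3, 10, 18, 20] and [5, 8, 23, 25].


Compare heads, take smaller each step.
Merged: [3, 3, 5, 8, 10, 18, 20, 23, 25]


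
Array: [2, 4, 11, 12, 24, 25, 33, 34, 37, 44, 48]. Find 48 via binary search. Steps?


Search for 48:
[0,10] mid=5 arr[5]=25
[6,10] mid=8 arr[8]=37
[9,10] mid=9 arr[9]=44
[10,10] mid=10 arr[10]=48
Total: 4 comparisons


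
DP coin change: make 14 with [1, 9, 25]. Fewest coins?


dp[0]=0; dp[i]=1+min(dp[i-c] for c in coins)
...dp[9]=1, dp[10]=2, dp[11]=3, dp[12]=4, dp[13]=5, dp[14]=6
Minimum coins for 14 = 6


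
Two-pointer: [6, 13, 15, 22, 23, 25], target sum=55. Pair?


Two pointers: lo=0, hi=5
No pair sums to 55


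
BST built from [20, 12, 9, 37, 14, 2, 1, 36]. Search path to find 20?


BST root = 20
Search for 20: compare at each node
Path: [20]


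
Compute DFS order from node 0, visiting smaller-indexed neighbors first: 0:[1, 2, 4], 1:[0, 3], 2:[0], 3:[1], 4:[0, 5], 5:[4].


DFS stack-based: start with [0]
Visit order: [0, 1, 3, 2, 4, 5]


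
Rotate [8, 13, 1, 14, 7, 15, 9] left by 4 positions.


Left rotate by 4: [7, 15, 9, 8, 13, 1, 14]


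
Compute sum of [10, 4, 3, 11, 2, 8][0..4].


Prefix sums: [0, 10, 14, 17, 28, 30, 38]
Sum[0..4] = prefix[5] - prefix[0] = 30 - 0 = 30


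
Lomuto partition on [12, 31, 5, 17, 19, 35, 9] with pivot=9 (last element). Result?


Elements <= 9 go left of pivot.
Result: [5, 9, 12, 17, 19, 35, 31], pivot at index 1


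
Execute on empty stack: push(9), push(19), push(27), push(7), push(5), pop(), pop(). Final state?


push(9) -> [9]
push(19) -> [9, 19]
push(27) -> [9, 19, 27]
push(7) -> [9, 19, 27, 7]
push(5) -> [9, 19, 27, 7, 5]
pop() returns 5 -> [9, 19, 27, 7]
pop() returns 7 -> [9, 19, 27]
Final stack (bottom to top): [9, 19, 27]


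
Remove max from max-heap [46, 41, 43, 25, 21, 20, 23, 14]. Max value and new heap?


Max = 46
Replace root with last, heapify down
Resulting heap: [43, 41, 23, 25, 21, 20, 14]


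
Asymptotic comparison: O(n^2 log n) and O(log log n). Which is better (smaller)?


double-logarithmic grows slower than n^2 log n
O(log log n) is asymptotically smaller; O(n^2 log n) grows faster


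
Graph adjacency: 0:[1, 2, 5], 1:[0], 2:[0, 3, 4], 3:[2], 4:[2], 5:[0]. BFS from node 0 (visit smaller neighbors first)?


BFS queue: start with [0]
Visit order: [0, 1, 2, 5, 3, 4]


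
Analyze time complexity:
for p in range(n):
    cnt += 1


Per nesting level: O(n) = O(n)
Complexity: O(n)


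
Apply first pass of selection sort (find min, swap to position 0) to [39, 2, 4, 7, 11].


After one pass: [2, 39, 4, 7, 11]


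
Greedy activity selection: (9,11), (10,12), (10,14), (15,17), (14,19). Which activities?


Greedy: pick earliest-ending, then skip overlaps.
Selected (2 activities): [(9, 11), (15, 17)]


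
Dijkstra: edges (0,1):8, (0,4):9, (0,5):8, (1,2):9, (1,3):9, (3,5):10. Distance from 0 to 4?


Dijkstra from 0:
Distances: {0: 0, 1: 8, 2: 17, 3: 17, 4: 9, 5: 8}
Shortest distance to 4 = 9, path = [0, 4]


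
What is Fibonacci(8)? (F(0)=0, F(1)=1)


F(n)=F(n-1)+F(n-2)
...F(6)=8, F(7)=13, F(8)=21


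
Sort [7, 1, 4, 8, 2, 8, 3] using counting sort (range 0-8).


Count array: [0, 1, 1, 1, 1, 0, 0, 1, 2]
Reconstruct: [1, 2, 3, 4, 7, 8, 8]


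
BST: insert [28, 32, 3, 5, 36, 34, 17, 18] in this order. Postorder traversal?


Root = 28; build tree by BST insertion.
Postorder traversal: [18, 17, 5, 3, 34, 36, 32, 28]


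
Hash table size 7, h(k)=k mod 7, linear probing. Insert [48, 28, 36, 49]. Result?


Insertions: 48->slot 6; 28->slot 0; 36->slot 1; 49->slot 2
Table: [28, 36, 49, None, None, None, 48]


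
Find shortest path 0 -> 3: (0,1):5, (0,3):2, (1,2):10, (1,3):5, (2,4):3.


Dijkstra from 0:
Distances: {0: 0, 1: 5, 2: 15, 3: 2, 4: 18}
Shortest distance to 3 = 2, path = [0, 3]


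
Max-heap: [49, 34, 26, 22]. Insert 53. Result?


Append 53: [49, 34, 26, 22, 53]
Bubble up: swap idx 4(53) with idx 1(34); swap idx 1(53) with idx 0(49)
Result: [53, 49, 26, 22, 34]


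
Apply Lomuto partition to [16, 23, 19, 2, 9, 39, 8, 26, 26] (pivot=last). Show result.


Elements <= 26 go left of pivot.
Result: [16, 23, 19, 2, 9, 8, 26, 26, 39], pivot at index 7


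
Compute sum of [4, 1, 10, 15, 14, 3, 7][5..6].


Prefix sums: [0, 4, 5, 15, 30, 44, 47, 54]
Sum[5..6] = prefix[7] - prefix[5] = 54 - 44 = 10


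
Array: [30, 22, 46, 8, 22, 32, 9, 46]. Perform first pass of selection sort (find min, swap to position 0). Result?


After one pass: [8, 22, 46, 30, 22, 32, 9, 46]


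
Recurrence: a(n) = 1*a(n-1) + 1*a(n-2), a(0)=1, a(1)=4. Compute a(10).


Build bottom-up:
...a(8)=97, a(9)=157, a(10)=1*157+1*97=254


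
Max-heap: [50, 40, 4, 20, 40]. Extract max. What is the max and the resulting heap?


Max = 50
Replace root with last, heapify down
Resulting heap: [40, 40, 4, 20]


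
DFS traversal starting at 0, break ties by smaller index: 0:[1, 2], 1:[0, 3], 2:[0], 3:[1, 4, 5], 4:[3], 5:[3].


DFS stack-based: start with [0]
Visit order: [0, 1, 3, 4, 5, 2]


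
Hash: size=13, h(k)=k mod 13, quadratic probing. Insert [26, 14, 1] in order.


Insertions: 26->slot 0; 14->slot 1; 1->slot 2
Table: [26, 14, 1, None, None, None, None, None, None, None, None, None, None]


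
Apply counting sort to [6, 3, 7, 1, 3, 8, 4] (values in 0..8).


Count array: [0, 1, 0, 2, 1, 0, 1, 1, 1]
Reconstruct: [1, 3, 3, 4, 6, 7, 8]


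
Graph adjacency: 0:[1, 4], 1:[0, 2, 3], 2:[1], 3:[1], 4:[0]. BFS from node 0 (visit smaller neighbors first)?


BFS queue: start with [0]
Visit order: [0, 1, 4, 2, 3]


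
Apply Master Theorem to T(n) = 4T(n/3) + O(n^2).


a=4, b=3, c=2. log_3(4)=1.262 < c=2. Case 3: O(n^c) = O(n^2)
Complexity: O(n^2)


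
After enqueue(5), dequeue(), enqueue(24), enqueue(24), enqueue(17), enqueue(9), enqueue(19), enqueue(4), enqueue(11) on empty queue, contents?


enqueue(5) -> [5]
dequeue() returns 5 -> []
enqueue(24) -> [24]
enqueue(24) -> [24, 24]
enqueue(17) -> [24, 24, 17]
enqueue(9) -> [24, 24, 17, 9]
enqueue(19) -> [24, 24, 17, 9, 19]
enqueue(4) -> [24, 24, 17, 9, 19, 4]
enqueue(11) -> [24, 24, 17, 9, 19, 4, 11]
Final queue (front to back): [24, 24, 17, 9, 19, 4, 11]


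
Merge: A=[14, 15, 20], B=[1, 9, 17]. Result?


Compare heads, take smaller each step.
Merged: [1, 9, 14, 15, 17, 20]


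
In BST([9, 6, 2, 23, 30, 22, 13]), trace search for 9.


BST root = 9
Search for 9: compare at each node
Path: [9]


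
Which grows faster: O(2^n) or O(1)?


constant grows slower than exponential
O(1) is asymptotically smaller; O(2^n) grows faster


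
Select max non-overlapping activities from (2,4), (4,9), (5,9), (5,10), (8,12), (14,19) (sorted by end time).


Greedy: pick earliest-ending, then skip overlaps.
Selected (3 activities): [(2, 4), (4, 9), (14, 19)]


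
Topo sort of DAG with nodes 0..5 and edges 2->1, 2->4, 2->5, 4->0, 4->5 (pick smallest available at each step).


Kahn's algorithm, process smallest node first
Order: [2, 1, 3, 4, 0, 5]


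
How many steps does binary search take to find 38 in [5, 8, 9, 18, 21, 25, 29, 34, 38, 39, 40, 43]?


Search for 38:
[0,11] mid=5 arr[5]=25
[6,11] mid=8 arr[8]=38
Total: 2 comparisons


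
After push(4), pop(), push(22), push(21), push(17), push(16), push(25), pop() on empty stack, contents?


push(4) -> [4]
pop() returns 4 -> []
push(22) -> [22]
push(21) -> [22, 21]
push(17) -> [22, 21, 17]
push(16) -> [22, 21, 17, 16]
push(25) -> [22, 21, 17, 16, 25]
pop() returns 25 -> [22, 21, 17, 16]
Final stack (bottom to top): [22, 21, 17, 16]


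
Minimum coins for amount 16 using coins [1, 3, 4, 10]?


dp[0]=0; dp[i]=1+min(dp[i-c] for c in coins)
...dp[11]=2, dp[12]=3, dp[13]=2, dp[14]=2, dp[15]=3, dp[16]=3
Minimum coins for 16 = 3


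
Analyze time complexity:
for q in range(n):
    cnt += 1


Per nesting level: O(n) = O(n)
Complexity: O(n)


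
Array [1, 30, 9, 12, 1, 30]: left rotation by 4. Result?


Left rotate by 4: [1, 30, 1, 30, 9, 12]


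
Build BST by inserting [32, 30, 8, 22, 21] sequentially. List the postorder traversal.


Root = 32; build tree by BST insertion.
Postorder traversal: [21, 22, 8, 30, 32]


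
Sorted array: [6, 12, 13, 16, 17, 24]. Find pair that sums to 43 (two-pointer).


Two pointers: lo=0, hi=5
No pair sums to 43


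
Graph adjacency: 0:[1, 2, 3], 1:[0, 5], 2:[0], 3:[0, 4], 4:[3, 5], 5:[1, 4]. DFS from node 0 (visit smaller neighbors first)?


DFS stack-based: start with [0]
Visit order: [0, 1, 5, 4, 3, 2]


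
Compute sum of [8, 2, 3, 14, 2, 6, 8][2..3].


Prefix sums: [0, 8, 10, 13, 27, 29, 35, 43]
Sum[2..3] = prefix[4] - prefix[2] = 27 - 10 = 17


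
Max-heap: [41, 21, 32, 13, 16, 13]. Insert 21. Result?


Append 21: [41, 21, 32, 13, 16, 13, 21]
Bubble up: no swaps needed
Result: [41, 21, 32, 13, 16, 13, 21]


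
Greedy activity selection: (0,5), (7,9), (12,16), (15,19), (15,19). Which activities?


Greedy: pick earliest-ending, then skip overlaps.
Selected (3 activities): [(0, 5), (7, 9), (12, 16)]


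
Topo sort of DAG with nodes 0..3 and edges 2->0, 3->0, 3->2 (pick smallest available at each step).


Kahn's algorithm, process smallest node first
Order: [1, 3, 2, 0]


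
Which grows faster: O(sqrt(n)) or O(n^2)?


sublinear grows slower than quadratic
O(sqrt(n)) is asymptotically smaller; O(n^2) grows faster


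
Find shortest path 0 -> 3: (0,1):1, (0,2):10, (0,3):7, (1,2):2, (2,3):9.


Dijkstra from 0:
Distances: {0: 0, 1: 1, 2: 3, 3: 7}
Shortest distance to 3 = 7, path = [0, 3]


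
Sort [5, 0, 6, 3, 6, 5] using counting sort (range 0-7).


Count array: [1, 0, 0, 1, 0, 2, 2, 0]
Reconstruct: [0, 3, 5, 5, 6, 6]


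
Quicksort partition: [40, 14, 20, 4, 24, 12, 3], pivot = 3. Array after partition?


Elements <= 3 go left of pivot.
Result: [3, 14, 20, 4, 24, 12, 40], pivot at index 0


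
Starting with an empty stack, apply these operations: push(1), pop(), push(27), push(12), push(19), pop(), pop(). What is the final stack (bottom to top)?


push(1) -> [1]
pop() returns 1 -> []
push(27) -> [27]
push(12) -> [27, 12]
push(19) -> [27, 12, 19]
pop() returns 19 -> [27, 12]
pop() returns 12 -> [27]
Final stack (bottom to top): [27]


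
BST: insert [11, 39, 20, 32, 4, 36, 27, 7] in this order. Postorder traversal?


Root = 11; build tree by BST insertion.
Postorder traversal: [7, 4, 27, 36, 32, 20, 39, 11]


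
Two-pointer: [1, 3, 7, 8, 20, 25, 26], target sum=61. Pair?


Two pointers: lo=0, hi=6
No pair sums to 61


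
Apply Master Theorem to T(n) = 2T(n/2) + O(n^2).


a=2, b=2, c=2. log_2(2)=1 < c=2. Case 3: O(n^c) = O(n^2)
Complexity: O(n^2)


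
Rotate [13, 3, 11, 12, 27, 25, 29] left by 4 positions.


Left rotate by 4: [27, 25, 29, 13, 3, 11, 12]


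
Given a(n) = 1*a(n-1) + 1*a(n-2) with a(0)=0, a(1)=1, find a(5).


Build bottom-up:
...a(3)=2, a(4)=3, a(5)=1*3+1*2=5


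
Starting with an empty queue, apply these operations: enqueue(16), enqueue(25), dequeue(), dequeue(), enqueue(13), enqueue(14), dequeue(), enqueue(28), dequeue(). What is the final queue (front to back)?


enqueue(16) -> [16]
enqueue(25) -> [16, 25]
dequeue() returns 16 -> [25]
dequeue() returns 25 -> []
enqueue(13) -> [13]
enqueue(14) -> [13, 14]
dequeue() returns 13 -> [14]
enqueue(28) -> [14, 28]
dequeue() returns 14 -> [28]
Final queue (front to back): [28]


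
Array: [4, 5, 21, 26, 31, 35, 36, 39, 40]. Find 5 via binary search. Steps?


Search for 5:
[0,8] mid=4 arr[4]=31
[0,3] mid=1 arr[1]=5
Total: 2 comparisons


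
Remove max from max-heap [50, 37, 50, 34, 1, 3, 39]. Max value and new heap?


Max = 50
Replace root with last, heapify down
Resulting heap: [50, 37, 39, 34, 1, 3]


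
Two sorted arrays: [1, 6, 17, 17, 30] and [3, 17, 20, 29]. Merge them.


Compare heads, take smaller each step.
Merged: [1, 3, 6, 17, 17, 17, 20, 29, 30]


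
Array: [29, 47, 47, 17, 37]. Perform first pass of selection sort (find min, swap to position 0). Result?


After one pass: [17, 47, 47, 29, 37]


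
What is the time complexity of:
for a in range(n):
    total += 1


Per nesting level: O(n) = O(n)
Complexity: O(n)


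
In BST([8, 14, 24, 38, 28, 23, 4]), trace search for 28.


BST root = 8
Search for 28: compare at each node
Path: [8, 14, 24, 38, 28]


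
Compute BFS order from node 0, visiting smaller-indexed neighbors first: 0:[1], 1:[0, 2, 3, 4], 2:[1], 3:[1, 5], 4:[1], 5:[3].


BFS queue: start with [0]
Visit order: [0, 1, 2, 3, 4, 5]


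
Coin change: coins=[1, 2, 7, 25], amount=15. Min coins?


dp[0]=0; dp[i]=1+min(dp[i-c] for c in coins)
...dp[10]=3, dp[11]=3, dp[12]=4, dp[13]=4, dp[14]=2, dp[15]=3
Minimum coins for 15 = 3


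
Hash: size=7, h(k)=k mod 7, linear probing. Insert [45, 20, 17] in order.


Insertions: 45->slot 3; 20->slot 6; 17->slot 4
Table: [None, None, None, 45, 17, None, 20]


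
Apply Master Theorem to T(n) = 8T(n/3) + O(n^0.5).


a=8, b=3, c=0.5. log_3(8)=1.893 > c=0.5. Case 1: O(n^log_b(a)) = O(n^1.893)
Complexity: O(n^1.893)


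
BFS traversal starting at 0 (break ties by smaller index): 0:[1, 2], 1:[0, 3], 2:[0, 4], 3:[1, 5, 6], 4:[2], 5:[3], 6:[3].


BFS queue: start with [0]
Visit order: [0, 1, 2, 3, 4, 5, 6]


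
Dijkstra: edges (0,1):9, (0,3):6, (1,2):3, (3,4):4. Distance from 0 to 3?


Dijkstra from 0:
Distances: {0: 0, 1: 9, 2: 12, 3: 6, 4: 10}
Shortest distance to 3 = 6, path = [0, 3]


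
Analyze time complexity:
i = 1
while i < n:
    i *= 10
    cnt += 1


Per nesting level: O(log n) = O(log n)
Complexity: O(log n)


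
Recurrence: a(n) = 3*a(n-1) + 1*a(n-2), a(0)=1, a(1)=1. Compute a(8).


Build bottom-up:
...a(6)=469, a(7)=1549, a(8)=3*1549+1*469=5116


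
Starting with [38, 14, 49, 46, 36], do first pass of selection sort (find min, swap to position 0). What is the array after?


After one pass: [14, 38, 49, 46, 36]


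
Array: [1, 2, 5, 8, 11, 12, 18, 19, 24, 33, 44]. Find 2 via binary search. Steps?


Search for 2:
[0,10] mid=5 arr[5]=12
[0,4] mid=2 arr[2]=5
[0,1] mid=0 arr[0]=1
[1,1] mid=1 arr[1]=2
Total: 4 comparisons


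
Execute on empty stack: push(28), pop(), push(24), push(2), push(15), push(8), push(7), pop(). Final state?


push(28) -> [28]
pop() returns 28 -> []
push(24) -> [24]
push(2) -> [24, 2]
push(15) -> [24, 2, 15]
push(8) -> [24, 2, 15, 8]
push(7) -> [24, 2, 15, 8, 7]
pop() returns 7 -> [24, 2, 15, 8]
Final stack (bottom to top): [24, 2, 15, 8]


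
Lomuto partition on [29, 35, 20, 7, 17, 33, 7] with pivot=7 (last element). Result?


Elements <= 7 go left of pivot.
Result: [7, 7, 20, 29, 17, 33, 35], pivot at index 1


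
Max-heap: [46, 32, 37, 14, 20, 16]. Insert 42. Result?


Append 42: [46, 32, 37, 14, 20, 16, 42]
Bubble up: swap idx 6(42) with idx 2(37)
Result: [46, 32, 42, 14, 20, 16, 37]


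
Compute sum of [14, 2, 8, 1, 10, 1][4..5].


Prefix sums: [0, 14, 16, 24, 25, 35, 36]
Sum[4..5] = prefix[6] - prefix[4] = 36 - 25 = 11


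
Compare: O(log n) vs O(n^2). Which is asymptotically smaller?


logarithmic grows slower than quadratic
O(log n) is asymptotically smaller; O(n^2) grows faster


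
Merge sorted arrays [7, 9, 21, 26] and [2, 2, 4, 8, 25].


Compare heads, take smaller each step.
Merged: [2, 2, 4, 7, 8, 9, 21, 25, 26]


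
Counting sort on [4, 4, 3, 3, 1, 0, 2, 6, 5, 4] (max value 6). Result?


Count array: [1, 1, 1, 2, 3, 1, 1]
Reconstruct: [0, 1, 2, 3, 3, 4, 4, 4, 5, 6]


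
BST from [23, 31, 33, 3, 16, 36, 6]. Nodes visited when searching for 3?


BST root = 23
Search for 3: compare at each node
Path: [23, 3]


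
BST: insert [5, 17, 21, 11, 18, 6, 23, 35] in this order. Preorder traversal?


Root = 5; build tree by BST insertion.
Preorder traversal: [5, 17, 11, 6, 21, 18, 23, 35]


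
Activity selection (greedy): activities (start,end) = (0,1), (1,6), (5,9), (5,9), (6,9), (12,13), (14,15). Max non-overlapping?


Greedy: pick earliest-ending, then skip overlaps.
Selected (5 activities): [(0, 1), (1, 6), (6, 9), (12, 13), (14, 15)]


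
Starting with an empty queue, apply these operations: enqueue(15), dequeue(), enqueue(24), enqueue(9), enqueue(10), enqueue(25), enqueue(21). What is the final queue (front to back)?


enqueue(15) -> [15]
dequeue() returns 15 -> []
enqueue(24) -> [24]
enqueue(9) -> [24, 9]
enqueue(10) -> [24, 9, 10]
enqueue(25) -> [24, 9, 10, 25]
enqueue(21) -> [24, 9, 10, 25, 21]
Final queue (front to back): [24, 9, 10, 25, 21]


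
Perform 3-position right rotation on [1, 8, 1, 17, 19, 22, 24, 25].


Right rotate by 3: [22, 24, 25, 1, 8, 1, 17, 19]


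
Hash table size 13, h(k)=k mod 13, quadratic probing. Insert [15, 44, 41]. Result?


Insertions: 15->slot 2; 44->slot 5; 41->slot 3
Table: [None, None, 15, 41, None, 44, None, None, None, None, None, None, None]


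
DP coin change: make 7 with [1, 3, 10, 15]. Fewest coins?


dp[0]=0; dp[i]=1+min(dp[i-c] for c in coins)
...dp[2]=2, dp[3]=1, dp[4]=2, dp[5]=3, dp[6]=2, dp[7]=3
Minimum coins for 7 = 3


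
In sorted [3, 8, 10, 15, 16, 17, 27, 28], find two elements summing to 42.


Two pointers: lo=0, hi=7
Found pair: (15, 27) summing to 42


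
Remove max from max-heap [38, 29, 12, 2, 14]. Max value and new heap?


Max = 38
Replace root with last, heapify down
Resulting heap: [29, 14, 12, 2]


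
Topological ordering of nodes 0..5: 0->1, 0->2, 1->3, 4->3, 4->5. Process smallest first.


Kahn's algorithm, process smallest node first
Order: [0, 1, 2, 4, 3, 5]


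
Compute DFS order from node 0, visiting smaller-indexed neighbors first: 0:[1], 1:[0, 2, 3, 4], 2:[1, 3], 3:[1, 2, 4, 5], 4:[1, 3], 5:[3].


DFS stack-based: start with [0]
Visit order: [0, 1, 2, 3, 4, 5]


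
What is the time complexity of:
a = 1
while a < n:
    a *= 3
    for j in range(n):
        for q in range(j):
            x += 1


Per nesting level: O(log n) * O(n) * O(n) [triangular over j] = O(n^2 log n)
Complexity: O(n^2 log n)


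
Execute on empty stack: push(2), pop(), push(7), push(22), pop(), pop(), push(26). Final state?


push(2) -> [2]
pop() returns 2 -> []
push(7) -> [7]
push(22) -> [7, 22]
pop() returns 22 -> [7]
pop() returns 7 -> []
push(26) -> [26]
Final stack (bottom to top): [26]


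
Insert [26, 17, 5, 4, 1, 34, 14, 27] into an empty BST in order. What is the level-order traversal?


Root = 26; build tree by BST insertion.
Level-Order traversal: [26, 17, 34, 5, 27, 4, 14, 1]


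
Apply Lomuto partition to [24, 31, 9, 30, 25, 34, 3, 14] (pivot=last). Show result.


Elements <= 14 go left of pivot.
Result: [9, 3, 14, 30, 25, 34, 31, 24], pivot at index 2


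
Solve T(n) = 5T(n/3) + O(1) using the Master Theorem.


a=5, b=3, c=0. log_3(5)=1.465 > c=0. Case 1: O(n^log_b(a)) = O(n^1.465)
Complexity: O(n^1.465)


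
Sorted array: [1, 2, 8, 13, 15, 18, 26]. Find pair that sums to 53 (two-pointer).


Two pointers: lo=0, hi=6
No pair sums to 53


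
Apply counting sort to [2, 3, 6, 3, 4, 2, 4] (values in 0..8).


Count array: [0, 0, 2, 2, 2, 0, 1, 0, 0]
Reconstruct: [2, 2, 3, 3, 4, 4, 6]


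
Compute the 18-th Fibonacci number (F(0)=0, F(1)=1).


F(n)=F(n-1)+F(n-2)
...F(16)=987, F(17)=1597, F(18)=2584


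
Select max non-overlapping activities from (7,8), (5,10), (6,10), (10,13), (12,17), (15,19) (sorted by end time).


Greedy: pick earliest-ending, then skip overlaps.
Selected (3 activities): [(7, 8), (10, 13), (15, 19)]


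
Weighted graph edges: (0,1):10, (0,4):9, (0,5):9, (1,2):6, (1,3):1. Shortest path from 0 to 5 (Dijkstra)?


Dijkstra from 0:
Distances: {0: 0, 1: 10, 2: 16, 3: 11, 4: 9, 5: 9}
Shortest distance to 5 = 9, path = [0, 5]
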